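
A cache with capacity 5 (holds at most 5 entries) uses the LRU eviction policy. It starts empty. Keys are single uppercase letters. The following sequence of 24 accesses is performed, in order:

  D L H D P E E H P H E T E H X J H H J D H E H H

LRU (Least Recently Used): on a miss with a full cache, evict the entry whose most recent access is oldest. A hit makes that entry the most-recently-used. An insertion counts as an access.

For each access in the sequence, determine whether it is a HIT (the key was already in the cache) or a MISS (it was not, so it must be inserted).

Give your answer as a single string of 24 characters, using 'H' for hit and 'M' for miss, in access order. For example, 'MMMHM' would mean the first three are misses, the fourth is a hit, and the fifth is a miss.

Answer: MMMHMMHHHHHMHHMMHHHMHHHH

Derivation:
LRU simulation (capacity=5):
  1. access D: MISS. Cache (LRU->MRU): [D]
  2. access L: MISS. Cache (LRU->MRU): [D L]
  3. access H: MISS. Cache (LRU->MRU): [D L H]
  4. access D: HIT. Cache (LRU->MRU): [L H D]
  5. access P: MISS. Cache (LRU->MRU): [L H D P]
  6. access E: MISS. Cache (LRU->MRU): [L H D P E]
  7. access E: HIT. Cache (LRU->MRU): [L H D P E]
  8. access H: HIT. Cache (LRU->MRU): [L D P E H]
  9. access P: HIT. Cache (LRU->MRU): [L D E H P]
  10. access H: HIT. Cache (LRU->MRU): [L D E P H]
  11. access E: HIT. Cache (LRU->MRU): [L D P H E]
  12. access T: MISS, evict L. Cache (LRU->MRU): [D P H E T]
  13. access E: HIT. Cache (LRU->MRU): [D P H T E]
  14. access H: HIT. Cache (LRU->MRU): [D P T E H]
  15. access X: MISS, evict D. Cache (LRU->MRU): [P T E H X]
  16. access J: MISS, evict P. Cache (LRU->MRU): [T E H X J]
  17. access H: HIT. Cache (LRU->MRU): [T E X J H]
  18. access H: HIT. Cache (LRU->MRU): [T E X J H]
  19. access J: HIT. Cache (LRU->MRU): [T E X H J]
  20. access D: MISS, evict T. Cache (LRU->MRU): [E X H J D]
  21. access H: HIT. Cache (LRU->MRU): [E X J D H]
  22. access E: HIT. Cache (LRU->MRU): [X J D H E]
  23. access H: HIT. Cache (LRU->MRU): [X J D E H]
  24. access H: HIT. Cache (LRU->MRU): [X J D E H]
Total: 15 hits, 9 misses, 4 evictions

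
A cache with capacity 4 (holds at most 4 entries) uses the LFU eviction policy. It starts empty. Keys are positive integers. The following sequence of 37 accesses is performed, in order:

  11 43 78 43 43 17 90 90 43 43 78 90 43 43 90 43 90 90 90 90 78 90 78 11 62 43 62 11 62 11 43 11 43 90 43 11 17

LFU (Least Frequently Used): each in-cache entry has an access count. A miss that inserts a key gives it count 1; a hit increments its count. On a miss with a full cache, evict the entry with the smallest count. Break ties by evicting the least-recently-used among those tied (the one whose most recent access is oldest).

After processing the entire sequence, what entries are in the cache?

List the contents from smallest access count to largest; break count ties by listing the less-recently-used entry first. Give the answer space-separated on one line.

Answer: 17 78 90 43

Derivation:
LFU simulation (capacity=4):
  1. access 11: MISS. Cache: [11(c=1)]
  2. access 43: MISS. Cache: [11(c=1) 43(c=1)]
  3. access 78: MISS. Cache: [11(c=1) 43(c=1) 78(c=1)]
  4. access 43: HIT, count now 2. Cache: [11(c=1) 78(c=1) 43(c=2)]
  5. access 43: HIT, count now 3. Cache: [11(c=1) 78(c=1) 43(c=3)]
  6. access 17: MISS. Cache: [11(c=1) 78(c=1) 17(c=1) 43(c=3)]
  7. access 90: MISS, evict 11(c=1). Cache: [78(c=1) 17(c=1) 90(c=1) 43(c=3)]
  8. access 90: HIT, count now 2. Cache: [78(c=1) 17(c=1) 90(c=2) 43(c=3)]
  9. access 43: HIT, count now 4. Cache: [78(c=1) 17(c=1) 90(c=2) 43(c=4)]
  10. access 43: HIT, count now 5. Cache: [78(c=1) 17(c=1) 90(c=2) 43(c=5)]
  11. access 78: HIT, count now 2. Cache: [17(c=1) 90(c=2) 78(c=2) 43(c=5)]
  12. access 90: HIT, count now 3. Cache: [17(c=1) 78(c=2) 90(c=3) 43(c=5)]
  13. access 43: HIT, count now 6. Cache: [17(c=1) 78(c=2) 90(c=3) 43(c=6)]
  14. access 43: HIT, count now 7. Cache: [17(c=1) 78(c=2) 90(c=3) 43(c=7)]
  15. access 90: HIT, count now 4. Cache: [17(c=1) 78(c=2) 90(c=4) 43(c=7)]
  16. access 43: HIT, count now 8. Cache: [17(c=1) 78(c=2) 90(c=4) 43(c=8)]
  17. access 90: HIT, count now 5. Cache: [17(c=1) 78(c=2) 90(c=5) 43(c=8)]
  18. access 90: HIT, count now 6. Cache: [17(c=1) 78(c=2) 90(c=6) 43(c=8)]
  19. access 90: HIT, count now 7. Cache: [17(c=1) 78(c=2) 90(c=7) 43(c=8)]
  20. access 90: HIT, count now 8. Cache: [17(c=1) 78(c=2) 43(c=8) 90(c=8)]
  21. access 78: HIT, count now 3. Cache: [17(c=1) 78(c=3) 43(c=8) 90(c=8)]
  22. access 90: HIT, count now 9. Cache: [17(c=1) 78(c=3) 43(c=8) 90(c=9)]
  23. access 78: HIT, count now 4. Cache: [17(c=1) 78(c=4) 43(c=8) 90(c=9)]
  24. access 11: MISS, evict 17(c=1). Cache: [11(c=1) 78(c=4) 43(c=8) 90(c=9)]
  25. access 62: MISS, evict 11(c=1). Cache: [62(c=1) 78(c=4) 43(c=8) 90(c=9)]
  26. access 43: HIT, count now 9. Cache: [62(c=1) 78(c=4) 90(c=9) 43(c=9)]
  27. access 62: HIT, count now 2. Cache: [62(c=2) 78(c=4) 90(c=9) 43(c=9)]
  28. access 11: MISS, evict 62(c=2). Cache: [11(c=1) 78(c=4) 90(c=9) 43(c=9)]
  29. access 62: MISS, evict 11(c=1). Cache: [62(c=1) 78(c=4) 90(c=9) 43(c=9)]
  30. access 11: MISS, evict 62(c=1). Cache: [11(c=1) 78(c=4) 90(c=9) 43(c=9)]
  31. access 43: HIT, count now 10. Cache: [11(c=1) 78(c=4) 90(c=9) 43(c=10)]
  32. access 11: HIT, count now 2. Cache: [11(c=2) 78(c=4) 90(c=9) 43(c=10)]
  33. access 43: HIT, count now 11. Cache: [11(c=2) 78(c=4) 90(c=9) 43(c=11)]
  34. access 90: HIT, count now 10. Cache: [11(c=2) 78(c=4) 90(c=10) 43(c=11)]
  35. access 43: HIT, count now 12. Cache: [11(c=2) 78(c=4) 90(c=10) 43(c=12)]
  36. access 11: HIT, count now 3. Cache: [11(c=3) 78(c=4) 90(c=10) 43(c=12)]
  37. access 17: MISS, evict 11(c=3). Cache: [17(c=1) 78(c=4) 90(c=10) 43(c=12)]
Total: 26 hits, 11 misses, 7 evictions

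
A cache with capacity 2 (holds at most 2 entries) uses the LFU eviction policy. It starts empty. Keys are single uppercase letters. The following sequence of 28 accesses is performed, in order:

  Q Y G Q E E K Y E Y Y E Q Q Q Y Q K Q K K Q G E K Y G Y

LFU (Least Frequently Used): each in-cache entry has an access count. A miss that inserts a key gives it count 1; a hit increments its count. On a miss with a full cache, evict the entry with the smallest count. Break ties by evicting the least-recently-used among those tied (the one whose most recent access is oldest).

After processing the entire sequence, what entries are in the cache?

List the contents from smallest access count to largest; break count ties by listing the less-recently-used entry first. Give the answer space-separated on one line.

Answer: Y E

Derivation:
LFU simulation (capacity=2):
  1. access Q: MISS. Cache: [Q(c=1)]
  2. access Y: MISS. Cache: [Q(c=1) Y(c=1)]
  3. access G: MISS, evict Q(c=1). Cache: [Y(c=1) G(c=1)]
  4. access Q: MISS, evict Y(c=1). Cache: [G(c=1) Q(c=1)]
  5. access E: MISS, evict G(c=1). Cache: [Q(c=1) E(c=1)]
  6. access E: HIT, count now 2. Cache: [Q(c=1) E(c=2)]
  7. access K: MISS, evict Q(c=1). Cache: [K(c=1) E(c=2)]
  8. access Y: MISS, evict K(c=1). Cache: [Y(c=1) E(c=2)]
  9. access E: HIT, count now 3. Cache: [Y(c=1) E(c=3)]
  10. access Y: HIT, count now 2. Cache: [Y(c=2) E(c=3)]
  11. access Y: HIT, count now 3. Cache: [E(c=3) Y(c=3)]
  12. access E: HIT, count now 4. Cache: [Y(c=3) E(c=4)]
  13. access Q: MISS, evict Y(c=3). Cache: [Q(c=1) E(c=4)]
  14. access Q: HIT, count now 2. Cache: [Q(c=2) E(c=4)]
  15. access Q: HIT, count now 3. Cache: [Q(c=3) E(c=4)]
  16. access Y: MISS, evict Q(c=3). Cache: [Y(c=1) E(c=4)]
  17. access Q: MISS, evict Y(c=1). Cache: [Q(c=1) E(c=4)]
  18. access K: MISS, evict Q(c=1). Cache: [K(c=1) E(c=4)]
  19. access Q: MISS, evict K(c=1). Cache: [Q(c=1) E(c=4)]
  20. access K: MISS, evict Q(c=1). Cache: [K(c=1) E(c=4)]
  21. access K: HIT, count now 2. Cache: [K(c=2) E(c=4)]
  22. access Q: MISS, evict K(c=2). Cache: [Q(c=1) E(c=4)]
  23. access G: MISS, evict Q(c=1). Cache: [G(c=1) E(c=4)]
  24. access E: HIT, count now 5. Cache: [G(c=1) E(c=5)]
  25. access K: MISS, evict G(c=1). Cache: [K(c=1) E(c=5)]
  26. access Y: MISS, evict K(c=1). Cache: [Y(c=1) E(c=5)]
  27. access G: MISS, evict Y(c=1). Cache: [G(c=1) E(c=5)]
  28. access Y: MISS, evict G(c=1). Cache: [Y(c=1) E(c=5)]
Total: 9 hits, 19 misses, 17 evictions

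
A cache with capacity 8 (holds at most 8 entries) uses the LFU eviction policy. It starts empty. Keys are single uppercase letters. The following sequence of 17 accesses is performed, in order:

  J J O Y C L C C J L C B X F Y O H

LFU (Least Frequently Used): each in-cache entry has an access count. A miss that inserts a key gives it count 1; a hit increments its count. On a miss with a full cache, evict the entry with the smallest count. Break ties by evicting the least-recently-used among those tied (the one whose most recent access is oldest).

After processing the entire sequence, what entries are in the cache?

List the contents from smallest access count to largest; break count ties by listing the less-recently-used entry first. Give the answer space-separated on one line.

LFU simulation (capacity=8):
  1. access J: MISS. Cache: [J(c=1)]
  2. access J: HIT, count now 2. Cache: [J(c=2)]
  3. access O: MISS. Cache: [O(c=1) J(c=2)]
  4. access Y: MISS. Cache: [O(c=1) Y(c=1) J(c=2)]
  5. access C: MISS. Cache: [O(c=1) Y(c=1) C(c=1) J(c=2)]
  6. access L: MISS. Cache: [O(c=1) Y(c=1) C(c=1) L(c=1) J(c=2)]
  7. access C: HIT, count now 2. Cache: [O(c=1) Y(c=1) L(c=1) J(c=2) C(c=2)]
  8. access C: HIT, count now 3. Cache: [O(c=1) Y(c=1) L(c=1) J(c=2) C(c=3)]
  9. access J: HIT, count now 3. Cache: [O(c=1) Y(c=1) L(c=1) C(c=3) J(c=3)]
  10. access L: HIT, count now 2. Cache: [O(c=1) Y(c=1) L(c=2) C(c=3) J(c=3)]
  11. access C: HIT, count now 4. Cache: [O(c=1) Y(c=1) L(c=2) J(c=3) C(c=4)]
  12. access B: MISS. Cache: [O(c=1) Y(c=1) B(c=1) L(c=2) J(c=3) C(c=4)]
  13. access X: MISS. Cache: [O(c=1) Y(c=1) B(c=1) X(c=1) L(c=2) J(c=3) C(c=4)]
  14. access F: MISS. Cache: [O(c=1) Y(c=1) B(c=1) X(c=1) F(c=1) L(c=2) J(c=3) C(c=4)]
  15. access Y: HIT, count now 2. Cache: [O(c=1) B(c=1) X(c=1) F(c=1) L(c=2) Y(c=2) J(c=3) C(c=4)]
  16. access O: HIT, count now 2. Cache: [B(c=1) X(c=1) F(c=1) L(c=2) Y(c=2) O(c=2) J(c=3) C(c=4)]
  17. access H: MISS, evict B(c=1). Cache: [X(c=1) F(c=1) H(c=1) L(c=2) Y(c=2) O(c=2) J(c=3) C(c=4)]
Total: 8 hits, 9 misses, 1 evictions

Answer: X F H L Y O J C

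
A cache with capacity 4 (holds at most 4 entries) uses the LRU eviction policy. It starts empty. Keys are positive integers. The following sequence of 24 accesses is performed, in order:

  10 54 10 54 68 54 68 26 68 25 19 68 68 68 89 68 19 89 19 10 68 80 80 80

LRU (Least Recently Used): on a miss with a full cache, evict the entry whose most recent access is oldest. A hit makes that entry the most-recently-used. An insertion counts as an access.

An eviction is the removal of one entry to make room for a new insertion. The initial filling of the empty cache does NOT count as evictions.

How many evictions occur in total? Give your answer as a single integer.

Answer: 5

Derivation:
LRU simulation (capacity=4):
  1. access 10: MISS. Cache (LRU->MRU): [10]
  2. access 54: MISS. Cache (LRU->MRU): [10 54]
  3. access 10: HIT. Cache (LRU->MRU): [54 10]
  4. access 54: HIT. Cache (LRU->MRU): [10 54]
  5. access 68: MISS. Cache (LRU->MRU): [10 54 68]
  6. access 54: HIT. Cache (LRU->MRU): [10 68 54]
  7. access 68: HIT. Cache (LRU->MRU): [10 54 68]
  8. access 26: MISS. Cache (LRU->MRU): [10 54 68 26]
  9. access 68: HIT. Cache (LRU->MRU): [10 54 26 68]
  10. access 25: MISS, evict 10. Cache (LRU->MRU): [54 26 68 25]
  11. access 19: MISS, evict 54. Cache (LRU->MRU): [26 68 25 19]
  12. access 68: HIT. Cache (LRU->MRU): [26 25 19 68]
  13. access 68: HIT. Cache (LRU->MRU): [26 25 19 68]
  14. access 68: HIT. Cache (LRU->MRU): [26 25 19 68]
  15. access 89: MISS, evict 26. Cache (LRU->MRU): [25 19 68 89]
  16. access 68: HIT. Cache (LRU->MRU): [25 19 89 68]
  17. access 19: HIT. Cache (LRU->MRU): [25 89 68 19]
  18. access 89: HIT. Cache (LRU->MRU): [25 68 19 89]
  19. access 19: HIT. Cache (LRU->MRU): [25 68 89 19]
  20. access 10: MISS, evict 25. Cache (LRU->MRU): [68 89 19 10]
  21. access 68: HIT. Cache (LRU->MRU): [89 19 10 68]
  22. access 80: MISS, evict 89. Cache (LRU->MRU): [19 10 68 80]
  23. access 80: HIT. Cache (LRU->MRU): [19 10 68 80]
  24. access 80: HIT. Cache (LRU->MRU): [19 10 68 80]
Total: 15 hits, 9 misses, 5 evictions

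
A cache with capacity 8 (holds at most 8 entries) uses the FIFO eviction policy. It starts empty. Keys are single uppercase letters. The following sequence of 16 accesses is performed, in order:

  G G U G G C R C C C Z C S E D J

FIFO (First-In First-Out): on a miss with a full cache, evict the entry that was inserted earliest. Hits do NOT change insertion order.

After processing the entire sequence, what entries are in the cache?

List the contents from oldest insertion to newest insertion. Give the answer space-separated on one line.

Answer: U C R Z S E D J

Derivation:
FIFO simulation (capacity=8):
  1. access G: MISS. Cache (old->new): [G]
  2. access G: HIT. Cache (old->new): [G]
  3. access U: MISS. Cache (old->new): [G U]
  4. access G: HIT. Cache (old->new): [G U]
  5. access G: HIT. Cache (old->new): [G U]
  6. access C: MISS. Cache (old->new): [G U C]
  7. access R: MISS. Cache (old->new): [G U C R]
  8. access C: HIT. Cache (old->new): [G U C R]
  9. access C: HIT. Cache (old->new): [G U C R]
  10. access C: HIT. Cache (old->new): [G U C R]
  11. access Z: MISS. Cache (old->new): [G U C R Z]
  12. access C: HIT. Cache (old->new): [G U C R Z]
  13. access S: MISS. Cache (old->new): [G U C R Z S]
  14. access E: MISS. Cache (old->new): [G U C R Z S E]
  15. access D: MISS. Cache (old->new): [G U C R Z S E D]
  16. access J: MISS, evict G. Cache (old->new): [U C R Z S E D J]
Total: 7 hits, 9 misses, 1 evictions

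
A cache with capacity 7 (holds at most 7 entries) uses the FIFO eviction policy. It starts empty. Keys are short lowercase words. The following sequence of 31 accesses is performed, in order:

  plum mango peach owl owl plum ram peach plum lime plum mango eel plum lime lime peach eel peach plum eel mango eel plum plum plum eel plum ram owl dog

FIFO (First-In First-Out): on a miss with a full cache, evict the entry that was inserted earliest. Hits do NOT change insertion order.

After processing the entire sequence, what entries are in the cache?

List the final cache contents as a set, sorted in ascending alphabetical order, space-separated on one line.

FIFO simulation (capacity=7):
  1. access plum: MISS. Cache (old->new): [plum]
  2. access mango: MISS. Cache (old->new): [plum mango]
  3. access peach: MISS. Cache (old->new): [plum mango peach]
  4. access owl: MISS. Cache (old->new): [plum mango peach owl]
  5. access owl: HIT. Cache (old->new): [plum mango peach owl]
  6. access plum: HIT. Cache (old->new): [plum mango peach owl]
  7. access ram: MISS. Cache (old->new): [plum mango peach owl ram]
  8. access peach: HIT. Cache (old->new): [plum mango peach owl ram]
  9. access plum: HIT. Cache (old->new): [plum mango peach owl ram]
  10. access lime: MISS. Cache (old->new): [plum mango peach owl ram lime]
  11. access plum: HIT. Cache (old->new): [plum mango peach owl ram lime]
  12. access mango: HIT. Cache (old->new): [plum mango peach owl ram lime]
  13. access eel: MISS. Cache (old->new): [plum mango peach owl ram lime eel]
  14. access plum: HIT. Cache (old->new): [plum mango peach owl ram lime eel]
  15. access lime: HIT. Cache (old->new): [plum mango peach owl ram lime eel]
  16. access lime: HIT. Cache (old->new): [plum mango peach owl ram lime eel]
  17. access peach: HIT. Cache (old->new): [plum mango peach owl ram lime eel]
  18. access eel: HIT. Cache (old->new): [plum mango peach owl ram lime eel]
  19. access peach: HIT. Cache (old->new): [plum mango peach owl ram lime eel]
  20. access plum: HIT. Cache (old->new): [plum mango peach owl ram lime eel]
  21. access eel: HIT. Cache (old->new): [plum mango peach owl ram lime eel]
  22. access mango: HIT. Cache (old->new): [plum mango peach owl ram lime eel]
  23. access eel: HIT. Cache (old->new): [plum mango peach owl ram lime eel]
  24. access plum: HIT. Cache (old->new): [plum mango peach owl ram lime eel]
  25. access plum: HIT. Cache (old->new): [plum mango peach owl ram lime eel]
  26. access plum: HIT. Cache (old->new): [plum mango peach owl ram lime eel]
  27. access eel: HIT. Cache (old->new): [plum mango peach owl ram lime eel]
  28. access plum: HIT. Cache (old->new): [plum mango peach owl ram lime eel]
  29. access ram: HIT. Cache (old->new): [plum mango peach owl ram lime eel]
  30. access owl: HIT. Cache (old->new): [plum mango peach owl ram lime eel]
  31. access dog: MISS, evict plum. Cache (old->new): [mango peach owl ram lime eel dog]
Total: 23 hits, 8 misses, 1 evictions

Answer: dog eel lime mango owl peach ram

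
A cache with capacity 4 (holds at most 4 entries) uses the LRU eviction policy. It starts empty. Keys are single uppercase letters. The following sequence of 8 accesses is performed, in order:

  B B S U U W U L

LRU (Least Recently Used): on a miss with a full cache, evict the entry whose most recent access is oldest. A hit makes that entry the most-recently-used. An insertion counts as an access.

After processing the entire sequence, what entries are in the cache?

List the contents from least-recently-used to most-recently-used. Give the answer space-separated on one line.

Answer: S W U L

Derivation:
LRU simulation (capacity=4):
  1. access B: MISS. Cache (LRU->MRU): [B]
  2. access B: HIT. Cache (LRU->MRU): [B]
  3. access S: MISS. Cache (LRU->MRU): [B S]
  4. access U: MISS. Cache (LRU->MRU): [B S U]
  5. access U: HIT. Cache (LRU->MRU): [B S U]
  6. access W: MISS. Cache (LRU->MRU): [B S U W]
  7. access U: HIT. Cache (LRU->MRU): [B S W U]
  8. access L: MISS, evict B. Cache (LRU->MRU): [S W U L]
Total: 3 hits, 5 misses, 1 evictions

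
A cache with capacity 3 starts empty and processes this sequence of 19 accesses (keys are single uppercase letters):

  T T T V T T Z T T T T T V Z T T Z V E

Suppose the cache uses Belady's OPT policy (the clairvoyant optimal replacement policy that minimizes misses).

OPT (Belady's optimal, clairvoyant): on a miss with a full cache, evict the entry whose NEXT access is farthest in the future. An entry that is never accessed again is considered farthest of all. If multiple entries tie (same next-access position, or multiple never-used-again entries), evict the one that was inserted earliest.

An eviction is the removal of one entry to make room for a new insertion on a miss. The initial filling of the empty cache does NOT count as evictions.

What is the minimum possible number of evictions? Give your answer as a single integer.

OPT (Belady) simulation (capacity=3):
  1. access T: MISS. Cache: [T]
  2. access T: HIT. Next use of T: step 3. Cache: [T]
  3. access T: HIT. Next use of T: step 5. Cache: [T]
  4. access V: MISS. Cache: [T V]
  5. access T: HIT. Next use of T: step 6. Cache: [T V]
  6. access T: HIT. Next use of T: step 8. Cache: [T V]
  7. access Z: MISS. Cache: [T V Z]
  8. access T: HIT. Next use of T: step 9. Cache: [T V Z]
  9. access T: HIT. Next use of T: step 10. Cache: [T V Z]
  10. access T: HIT. Next use of T: step 11. Cache: [T V Z]
  11. access T: HIT. Next use of T: step 12. Cache: [T V Z]
  12. access T: HIT. Next use of T: step 15. Cache: [T V Z]
  13. access V: HIT. Next use of V: step 18. Cache: [T V Z]
  14. access Z: HIT. Next use of Z: step 17. Cache: [T V Z]
  15. access T: HIT. Next use of T: step 16. Cache: [T V Z]
  16. access T: HIT. Next use of T: never. Cache: [T V Z]
  17. access Z: HIT. Next use of Z: never. Cache: [T V Z]
  18. access V: HIT. Next use of V: never. Cache: [T V Z]
  19. access E: MISS, evict T (next use: never). Cache: [V Z E]
Total: 15 hits, 4 misses, 1 evictions

Answer: 1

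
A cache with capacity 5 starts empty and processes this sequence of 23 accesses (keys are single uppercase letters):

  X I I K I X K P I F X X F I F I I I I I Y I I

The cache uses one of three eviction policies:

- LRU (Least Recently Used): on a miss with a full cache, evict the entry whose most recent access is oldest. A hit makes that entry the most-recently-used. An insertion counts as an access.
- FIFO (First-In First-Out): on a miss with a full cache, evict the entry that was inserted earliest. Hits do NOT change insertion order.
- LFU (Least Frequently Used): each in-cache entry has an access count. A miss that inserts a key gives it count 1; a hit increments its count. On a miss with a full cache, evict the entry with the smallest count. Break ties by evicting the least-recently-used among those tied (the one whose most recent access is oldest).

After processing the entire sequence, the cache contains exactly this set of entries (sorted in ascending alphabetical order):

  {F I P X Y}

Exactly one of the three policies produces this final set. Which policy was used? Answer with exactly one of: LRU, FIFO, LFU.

Simulating under each policy and comparing final sets:
  LRU: final set = {F I P X Y} -> MATCHES target
  FIFO: final set = {F I K P Y} -> differs
  LFU: final set = {F I K X Y} -> differs
Only LRU produces the target set.

Answer: LRU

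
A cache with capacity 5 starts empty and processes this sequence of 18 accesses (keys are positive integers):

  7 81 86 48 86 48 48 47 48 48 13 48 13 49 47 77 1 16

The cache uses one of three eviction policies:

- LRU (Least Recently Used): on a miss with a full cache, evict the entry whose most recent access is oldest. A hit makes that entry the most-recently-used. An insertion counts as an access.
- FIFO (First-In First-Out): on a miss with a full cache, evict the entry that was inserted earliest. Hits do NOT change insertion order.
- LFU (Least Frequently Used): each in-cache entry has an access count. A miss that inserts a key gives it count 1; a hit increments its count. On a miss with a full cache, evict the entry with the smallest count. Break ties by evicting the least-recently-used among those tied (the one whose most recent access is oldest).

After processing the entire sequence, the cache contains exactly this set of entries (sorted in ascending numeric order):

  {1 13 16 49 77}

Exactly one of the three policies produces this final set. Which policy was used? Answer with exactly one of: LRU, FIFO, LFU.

Answer: FIFO

Derivation:
Simulating under each policy and comparing final sets:
  LRU: final set = {1 16 47 49 77} -> differs
  FIFO: final set = {1 13 16 49 77} -> MATCHES target
  LFU: final set = {13 16 47 48 86} -> differs
Only FIFO produces the target set.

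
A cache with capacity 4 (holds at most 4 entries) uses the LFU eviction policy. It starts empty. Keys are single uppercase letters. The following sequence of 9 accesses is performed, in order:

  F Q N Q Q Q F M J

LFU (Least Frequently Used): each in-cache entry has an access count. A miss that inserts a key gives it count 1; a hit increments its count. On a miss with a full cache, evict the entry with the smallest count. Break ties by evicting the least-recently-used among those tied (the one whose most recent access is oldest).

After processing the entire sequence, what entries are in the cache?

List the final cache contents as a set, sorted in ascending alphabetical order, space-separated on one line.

Answer: F J M Q

Derivation:
LFU simulation (capacity=4):
  1. access F: MISS. Cache: [F(c=1)]
  2. access Q: MISS. Cache: [F(c=1) Q(c=1)]
  3. access N: MISS. Cache: [F(c=1) Q(c=1) N(c=1)]
  4. access Q: HIT, count now 2. Cache: [F(c=1) N(c=1) Q(c=2)]
  5. access Q: HIT, count now 3. Cache: [F(c=1) N(c=1) Q(c=3)]
  6. access Q: HIT, count now 4. Cache: [F(c=1) N(c=1) Q(c=4)]
  7. access F: HIT, count now 2. Cache: [N(c=1) F(c=2) Q(c=4)]
  8. access M: MISS. Cache: [N(c=1) M(c=1) F(c=2) Q(c=4)]
  9. access J: MISS, evict N(c=1). Cache: [M(c=1) J(c=1) F(c=2) Q(c=4)]
Total: 4 hits, 5 misses, 1 evictions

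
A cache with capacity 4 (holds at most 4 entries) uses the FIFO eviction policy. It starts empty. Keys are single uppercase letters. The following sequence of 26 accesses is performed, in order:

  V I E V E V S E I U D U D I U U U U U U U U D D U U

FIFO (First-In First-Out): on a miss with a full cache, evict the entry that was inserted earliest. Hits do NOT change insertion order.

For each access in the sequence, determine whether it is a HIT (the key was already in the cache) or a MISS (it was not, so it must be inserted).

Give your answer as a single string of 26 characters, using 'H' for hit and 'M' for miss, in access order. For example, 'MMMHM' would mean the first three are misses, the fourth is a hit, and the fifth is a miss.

FIFO simulation (capacity=4):
  1. access V: MISS. Cache (old->new): [V]
  2. access I: MISS. Cache (old->new): [V I]
  3. access E: MISS. Cache (old->new): [V I E]
  4. access V: HIT. Cache (old->new): [V I E]
  5. access E: HIT. Cache (old->new): [V I E]
  6. access V: HIT. Cache (old->new): [V I E]
  7. access S: MISS. Cache (old->new): [V I E S]
  8. access E: HIT. Cache (old->new): [V I E S]
  9. access I: HIT. Cache (old->new): [V I E S]
  10. access U: MISS, evict V. Cache (old->new): [I E S U]
  11. access D: MISS, evict I. Cache (old->new): [E S U D]
  12. access U: HIT. Cache (old->new): [E S U D]
  13. access D: HIT. Cache (old->new): [E S U D]
  14. access I: MISS, evict E. Cache (old->new): [S U D I]
  15. access U: HIT. Cache (old->new): [S U D I]
  16. access U: HIT. Cache (old->new): [S U D I]
  17. access U: HIT. Cache (old->new): [S U D I]
  18. access U: HIT. Cache (old->new): [S U D I]
  19. access U: HIT. Cache (old->new): [S U D I]
  20. access U: HIT. Cache (old->new): [S U D I]
  21. access U: HIT. Cache (old->new): [S U D I]
  22. access U: HIT. Cache (old->new): [S U D I]
  23. access D: HIT. Cache (old->new): [S U D I]
  24. access D: HIT. Cache (old->new): [S U D I]
  25. access U: HIT. Cache (old->new): [S U D I]
  26. access U: HIT. Cache (old->new): [S U D I]
Total: 19 hits, 7 misses, 3 evictions

Answer: MMMHHHMHHMMHHMHHHHHHHHHHHH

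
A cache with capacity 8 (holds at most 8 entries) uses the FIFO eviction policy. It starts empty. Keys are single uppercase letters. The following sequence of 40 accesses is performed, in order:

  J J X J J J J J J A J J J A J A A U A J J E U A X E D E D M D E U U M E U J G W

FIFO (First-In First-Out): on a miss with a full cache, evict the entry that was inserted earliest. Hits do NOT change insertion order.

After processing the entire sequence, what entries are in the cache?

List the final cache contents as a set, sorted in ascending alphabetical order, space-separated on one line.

Answer: A D E G M U W X

Derivation:
FIFO simulation (capacity=8):
  1. access J: MISS. Cache (old->new): [J]
  2. access J: HIT. Cache (old->new): [J]
  3. access X: MISS. Cache (old->new): [J X]
  4. access J: HIT. Cache (old->new): [J X]
  5. access J: HIT. Cache (old->new): [J X]
  6. access J: HIT. Cache (old->new): [J X]
  7. access J: HIT. Cache (old->new): [J X]
  8. access J: HIT. Cache (old->new): [J X]
  9. access J: HIT. Cache (old->new): [J X]
  10. access A: MISS. Cache (old->new): [J X A]
  11. access J: HIT. Cache (old->new): [J X A]
  12. access J: HIT. Cache (old->new): [J X A]
  13. access J: HIT. Cache (old->new): [J X A]
  14. access A: HIT. Cache (old->new): [J X A]
  15. access J: HIT. Cache (old->new): [J X A]
  16. access A: HIT. Cache (old->new): [J X A]
  17. access A: HIT. Cache (old->new): [J X A]
  18. access U: MISS. Cache (old->new): [J X A U]
  19. access A: HIT. Cache (old->new): [J X A U]
  20. access J: HIT. Cache (old->new): [J X A U]
  21. access J: HIT. Cache (old->new): [J X A U]
  22. access E: MISS. Cache (old->new): [J X A U E]
  23. access U: HIT. Cache (old->new): [J X A U E]
  24. access A: HIT. Cache (old->new): [J X A U E]
  25. access X: HIT. Cache (old->new): [J X A U E]
  26. access E: HIT. Cache (old->new): [J X A U E]
  27. access D: MISS. Cache (old->new): [J X A U E D]
  28. access E: HIT. Cache (old->new): [J X A U E D]
  29. access D: HIT. Cache (old->new): [J X A U E D]
  30. access M: MISS. Cache (old->new): [J X A U E D M]
  31. access D: HIT. Cache (old->new): [J X A U E D M]
  32. access E: HIT. Cache (old->new): [J X A U E D M]
  33. access U: HIT. Cache (old->new): [J X A U E D M]
  34. access U: HIT. Cache (old->new): [J X A U E D M]
  35. access M: HIT. Cache (old->new): [J X A U E D M]
  36. access E: HIT. Cache (old->new): [J X A U E D M]
  37. access U: HIT. Cache (old->new): [J X A U E D M]
  38. access J: HIT. Cache (old->new): [J X A U E D M]
  39. access G: MISS. Cache (old->new): [J X A U E D M G]
  40. access W: MISS, evict J. Cache (old->new): [X A U E D M G W]
Total: 31 hits, 9 misses, 1 evictions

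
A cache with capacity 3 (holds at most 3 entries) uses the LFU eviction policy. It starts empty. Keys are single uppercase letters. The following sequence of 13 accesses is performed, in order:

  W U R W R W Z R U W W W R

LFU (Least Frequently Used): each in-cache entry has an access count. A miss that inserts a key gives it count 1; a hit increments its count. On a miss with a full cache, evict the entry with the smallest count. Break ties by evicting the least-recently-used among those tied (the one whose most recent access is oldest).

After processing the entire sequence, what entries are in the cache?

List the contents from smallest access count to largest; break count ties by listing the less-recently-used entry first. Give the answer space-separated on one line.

Answer: U R W

Derivation:
LFU simulation (capacity=3):
  1. access W: MISS. Cache: [W(c=1)]
  2. access U: MISS. Cache: [W(c=1) U(c=1)]
  3. access R: MISS. Cache: [W(c=1) U(c=1) R(c=1)]
  4. access W: HIT, count now 2. Cache: [U(c=1) R(c=1) W(c=2)]
  5. access R: HIT, count now 2. Cache: [U(c=1) W(c=2) R(c=2)]
  6. access W: HIT, count now 3. Cache: [U(c=1) R(c=2) W(c=3)]
  7. access Z: MISS, evict U(c=1). Cache: [Z(c=1) R(c=2) W(c=3)]
  8. access R: HIT, count now 3. Cache: [Z(c=1) W(c=3) R(c=3)]
  9. access U: MISS, evict Z(c=1). Cache: [U(c=1) W(c=3) R(c=3)]
  10. access W: HIT, count now 4. Cache: [U(c=1) R(c=3) W(c=4)]
  11. access W: HIT, count now 5. Cache: [U(c=1) R(c=3) W(c=5)]
  12. access W: HIT, count now 6. Cache: [U(c=1) R(c=3) W(c=6)]
  13. access R: HIT, count now 4. Cache: [U(c=1) R(c=4) W(c=6)]
Total: 8 hits, 5 misses, 2 evictions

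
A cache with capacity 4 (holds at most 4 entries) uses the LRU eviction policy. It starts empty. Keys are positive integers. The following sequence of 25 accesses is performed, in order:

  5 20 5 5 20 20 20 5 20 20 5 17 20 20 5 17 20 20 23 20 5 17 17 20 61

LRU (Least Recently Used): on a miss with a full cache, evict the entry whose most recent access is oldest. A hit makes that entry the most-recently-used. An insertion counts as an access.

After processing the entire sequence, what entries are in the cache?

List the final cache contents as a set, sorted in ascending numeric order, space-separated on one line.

LRU simulation (capacity=4):
  1. access 5: MISS. Cache (LRU->MRU): [5]
  2. access 20: MISS. Cache (LRU->MRU): [5 20]
  3. access 5: HIT. Cache (LRU->MRU): [20 5]
  4. access 5: HIT. Cache (LRU->MRU): [20 5]
  5. access 20: HIT. Cache (LRU->MRU): [5 20]
  6. access 20: HIT. Cache (LRU->MRU): [5 20]
  7. access 20: HIT. Cache (LRU->MRU): [5 20]
  8. access 5: HIT. Cache (LRU->MRU): [20 5]
  9. access 20: HIT. Cache (LRU->MRU): [5 20]
  10. access 20: HIT. Cache (LRU->MRU): [5 20]
  11. access 5: HIT. Cache (LRU->MRU): [20 5]
  12. access 17: MISS. Cache (LRU->MRU): [20 5 17]
  13. access 20: HIT. Cache (LRU->MRU): [5 17 20]
  14. access 20: HIT. Cache (LRU->MRU): [5 17 20]
  15. access 5: HIT. Cache (LRU->MRU): [17 20 5]
  16. access 17: HIT. Cache (LRU->MRU): [20 5 17]
  17. access 20: HIT. Cache (LRU->MRU): [5 17 20]
  18. access 20: HIT. Cache (LRU->MRU): [5 17 20]
  19. access 23: MISS. Cache (LRU->MRU): [5 17 20 23]
  20. access 20: HIT. Cache (LRU->MRU): [5 17 23 20]
  21. access 5: HIT. Cache (LRU->MRU): [17 23 20 5]
  22. access 17: HIT. Cache (LRU->MRU): [23 20 5 17]
  23. access 17: HIT. Cache (LRU->MRU): [23 20 5 17]
  24. access 20: HIT. Cache (LRU->MRU): [23 5 17 20]
  25. access 61: MISS, evict 23. Cache (LRU->MRU): [5 17 20 61]
Total: 20 hits, 5 misses, 1 evictions

Answer: 5 17 20 61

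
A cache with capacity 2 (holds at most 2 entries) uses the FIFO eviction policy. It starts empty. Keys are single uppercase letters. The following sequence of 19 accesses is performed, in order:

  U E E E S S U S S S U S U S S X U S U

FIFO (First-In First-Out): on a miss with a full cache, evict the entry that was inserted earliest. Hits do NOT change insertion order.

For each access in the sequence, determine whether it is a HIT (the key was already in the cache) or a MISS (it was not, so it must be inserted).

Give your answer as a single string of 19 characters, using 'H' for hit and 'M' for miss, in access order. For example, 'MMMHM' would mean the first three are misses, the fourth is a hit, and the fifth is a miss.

FIFO simulation (capacity=2):
  1. access U: MISS. Cache (old->new): [U]
  2. access E: MISS. Cache (old->new): [U E]
  3. access E: HIT. Cache (old->new): [U E]
  4. access E: HIT. Cache (old->new): [U E]
  5. access S: MISS, evict U. Cache (old->new): [E S]
  6. access S: HIT. Cache (old->new): [E S]
  7. access U: MISS, evict E. Cache (old->new): [S U]
  8. access S: HIT. Cache (old->new): [S U]
  9. access S: HIT. Cache (old->new): [S U]
  10. access S: HIT. Cache (old->new): [S U]
  11. access U: HIT. Cache (old->new): [S U]
  12. access S: HIT. Cache (old->new): [S U]
  13. access U: HIT. Cache (old->new): [S U]
  14. access S: HIT. Cache (old->new): [S U]
  15. access S: HIT. Cache (old->new): [S U]
  16. access X: MISS, evict S. Cache (old->new): [U X]
  17. access U: HIT. Cache (old->new): [U X]
  18. access S: MISS, evict U. Cache (old->new): [X S]
  19. access U: MISS, evict X. Cache (old->new): [S U]
Total: 12 hits, 7 misses, 5 evictions

Answer: MMHHMHMHHHHHHHHMHMM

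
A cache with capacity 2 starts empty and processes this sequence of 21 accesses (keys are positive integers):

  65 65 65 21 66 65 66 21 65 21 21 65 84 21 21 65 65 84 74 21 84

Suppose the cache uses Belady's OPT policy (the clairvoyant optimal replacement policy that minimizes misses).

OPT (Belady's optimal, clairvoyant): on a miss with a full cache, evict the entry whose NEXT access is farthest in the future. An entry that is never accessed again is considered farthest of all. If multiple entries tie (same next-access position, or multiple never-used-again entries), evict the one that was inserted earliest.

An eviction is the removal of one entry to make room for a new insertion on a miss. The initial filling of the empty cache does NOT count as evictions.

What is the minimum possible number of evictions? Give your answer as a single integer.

OPT (Belady) simulation (capacity=2):
  1. access 65: MISS. Cache: [65]
  2. access 65: HIT. Next use of 65: step 3. Cache: [65]
  3. access 65: HIT. Next use of 65: step 6. Cache: [65]
  4. access 21: MISS. Cache: [65 21]
  5. access 66: MISS, evict 21 (next use: step 8). Cache: [65 66]
  6. access 65: HIT. Next use of 65: step 9. Cache: [65 66]
  7. access 66: HIT. Next use of 66: never. Cache: [65 66]
  8. access 21: MISS, evict 66 (next use: never). Cache: [65 21]
  9. access 65: HIT. Next use of 65: step 12. Cache: [65 21]
  10. access 21: HIT. Next use of 21: step 11. Cache: [65 21]
  11. access 21: HIT. Next use of 21: step 14. Cache: [65 21]
  12. access 65: HIT. Next use of 65: step 16. Cache: [65 21]
  13. access 84: MISS, evict 65 (next use: step 16). Cache: [21 84]
  14. access 21: HIT. Next use of 21: step 15. Cache: [21 84]
  15. access 21: HIT. Next use of 21: step 20. Cache: [21 84]
  16. access 65: MISS, evict 21 (next use: step 20). Cache: [84 65]
  17. access 65: HIT. Next use of 65: never. Cache: [84 65]
  18. access 84: HIT. Next use of 84: step 21. Cache: [84 65]
  19. access 74: MISS, evict 65 (next use: never). Cache: [84 74]
  20. access 21: MISS, evict 74 (next use: never). Cache: [84 21]
  21. access 84: HIT. Next use of 84: never. Cache: [84 21]
Total: 13 hits, 8 misses, 6 evictions

Answer: 6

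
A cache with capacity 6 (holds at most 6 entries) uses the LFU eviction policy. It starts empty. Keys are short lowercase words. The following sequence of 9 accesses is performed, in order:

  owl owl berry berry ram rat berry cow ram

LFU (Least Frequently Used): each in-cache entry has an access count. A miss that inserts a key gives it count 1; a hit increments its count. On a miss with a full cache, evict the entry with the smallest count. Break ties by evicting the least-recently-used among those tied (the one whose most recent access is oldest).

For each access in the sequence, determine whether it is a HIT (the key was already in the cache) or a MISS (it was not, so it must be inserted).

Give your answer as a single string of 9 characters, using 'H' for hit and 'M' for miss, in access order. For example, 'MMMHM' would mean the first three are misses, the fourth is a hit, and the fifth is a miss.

LFU simulation (capacity=6):
  1. access owl: MISS. Cache: [owl(c=1)]
  2. access owl: HIT, count now 2. Cache: [owl(c=2)]
  3. access berry: MISS. Cache: [berry(c=1) owl(c=2)]
  4. access berry: HIT, count now 2. Cache: [owl(c=2) berry(c=2)]
  5. access ram: MISS. Cache: [ram(c=1) owl(c=2) berry(c=2)]
  6. access rat: MISS. Cache: [ram(c=1) rat(c=1) owl(c=2) berry(c=2)]
  7. access berry: HIT, count now 3. Cache: [ram(c=1) rat(c=1) owl(c=2) berry(c=3)]
  8. access cow: MISS. Cache: [ram(c=1) rat(c=1) cow(c=1) owl(c=2) berry(c=3)]
  9. access ram: HIT, count now 2. Cache: [rat(c=1) cow(c=1) owl(c=2) ram(c=2) berry(c=3)]
Total: 4 hits, 5 misses, 0 evictions

Answer: MHMHMMHMH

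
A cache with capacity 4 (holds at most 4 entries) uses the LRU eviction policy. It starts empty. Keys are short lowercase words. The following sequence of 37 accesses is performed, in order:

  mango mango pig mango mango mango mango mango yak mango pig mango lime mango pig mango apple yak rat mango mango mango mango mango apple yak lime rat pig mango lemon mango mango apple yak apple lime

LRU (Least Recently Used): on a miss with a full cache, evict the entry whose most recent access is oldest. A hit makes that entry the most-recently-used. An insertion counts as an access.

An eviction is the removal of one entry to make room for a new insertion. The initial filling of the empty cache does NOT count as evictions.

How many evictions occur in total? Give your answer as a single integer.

LRU simulation (capacity=4):
  1. access mango: MISS. Cache (LRU->MRU): [mango]
  2. access mango: HIT. Cache (LRU->MRU): [mango]
  3. access pig: MISS. Cache (LRU->MRU): [mango pig]
  4. access mango: HIT. Cache (LRU->MRU): [pig mango]
  5. access mango: HIT. Cache (LRU->MRU): [pig mango]
  6. access mango: HIT. Cache (LRU->MRU): [pig mango]
  7. access mango: HIT. Cache (LRU->MRU): [pig mango]
  8. access mango: HIT. Cache (LRU->MRU): [pig mango]
  9. access yak: MISS. Cache (LRU->MRU): [pig mango yak]
  10. access mango: HIT. Cache (LRU->MRU): [pig yak mango]
  11. access pig: HIT. Cache (LRU->MRU): [yak mango pig]
  12. access mango: HIT. Cache (LRU->MRU): [yak pig mango]
  13. access lime: MISS. Cache (LRU->MRU): [yak pig mango lime]
  14. access mango: HIT. Cache (LRU->MRU): [yak pig lime mango]
  15. access pig: HIT. Cache (LRU->MRU): [yak lime mango pig]
  16. access mango: HIT. Cache (LRU->MRU): [yak lime pig mango]
  17. access apple: MISS, evict yak. Cache (LRU->MRU): [lime pig mango apple]
  18. access yak: MISS, evict lime. Cache (LRU->MRU): [pig mango apple yak]
  19. access rat: MISS, evict pig. Cache (LRU->MRU): [mango apple yak rat]
  20. access mango: HIT. Cache (LRU->MRU): [apple yak rat mango]
  21. access mango: HIT. Cache (LRU->MRU): [apple yak rat mango]
  22. access mango: HIT. Cache (LRU->MRU): [apple yak rat mango]
  23. access mango: HIT. Cache (LRU->MRU): [apple yak rat mango]
  24. access mango: HIT. Cache (LRU->MRU): [apple yak rat mango]
  25. access apple: HIT. Cache (LRU->MRU): [yak rat mango apple]
  26. access yak: HIT. Cache (LRU->MRU): [rat mango apple yak]
  27. access lime: MISS, evict rat. Cache (LRU->MRU): [mango apple yak lime]
  28. access rat: MISS, evict mango. Cache (LRU->MRU): [apple yak lime rat]
  29. access pig: MISS, evict apple. Cache (LRU->MRU): [yak lime rat pig]
  30. access mango: MISS, evict yak. Cache (LRU->MRU): [lime rat pig mango]
  31. access lemon: MISS, evict lime. Cache (LRU->MRU): [rat pig mango lemon]
  32. access mango: HIT. Cache (LRU->MRU): [rat pig lemon mango]
  33. access mango: HIT. Cache (LRU->MRU): [rat pig lemon mango]
  34. access apple: MISS, evict rat. Cache (LRU->MRU): [pig lemon mango apple]
  35. access yak: MISS, evict pig. Cache (LRU->MRU): [lemon mango apple yak]
  36. access apple: HIT. Cache (LRU->MRU): [lemon mango yak apple]
  37. access lime: MISS, evict lemon. Cache (LRU->MRU): [mango yak apple lime]
Total: 22 hits, 15 misses, 11 evictions

Answer: 11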